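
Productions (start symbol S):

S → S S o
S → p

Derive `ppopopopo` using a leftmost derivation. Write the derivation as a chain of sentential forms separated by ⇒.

S ⇒ SSo   [S → S S o]
SSo ⇒ SSoSo   [S → S S o]
SSoSo ⇒ SSoSoSo   [S → S S o]
SSoSoSo ⇒ SSoSoSoSo   [S → S S o]
SSoSoSoSo ⇒ pSoSoSoSo   [S → p]
pSoSoSoSo ⇒ ppoSoSoSo   [S → p]
ppoSoSoSo ⇒ ppopoSoSo   [S → p]
ppopoSoSo ⇒ ppopopoSo   [S → p]
ppopopoSo ⇒ ppopopopo   [S → p]

S ⇒ SSo ⇒ SSoSo ⇒ SSoSoSo ⇒ SSoSoSoSo ⇒ pSoSoSoSo ⇒ ppoSoSoSo ⇒ ppopoSoSo ⇒ ppopopoSo ⇒ ppopopopo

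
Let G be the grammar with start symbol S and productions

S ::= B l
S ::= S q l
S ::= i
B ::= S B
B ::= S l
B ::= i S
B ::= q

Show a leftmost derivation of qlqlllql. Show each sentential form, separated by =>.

S=>Sql=>Blql=>Sllql=>Sqlllql=>Blqlllql=>qlqlllql

S => Sql   [S ::= S q l]
Sql => Blql   [S ::= B l]
Blql => Sllql   [B ::= S l]
Sllql => Sqlllql   [S ::= S q l]
Sqlllql => Blqlllql   [S ::= B l]
Blqlllql => qlqlllql   [B ::= q]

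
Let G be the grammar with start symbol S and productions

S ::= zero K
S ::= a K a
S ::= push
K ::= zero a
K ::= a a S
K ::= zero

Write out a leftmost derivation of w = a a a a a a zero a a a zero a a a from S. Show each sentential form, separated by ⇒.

S ⇒ a K a   [S ::= a K a]
a K a ⇒ a a a S a   [K ::= a a S]
a a a S a ⇒ a a a a K a a   [S ::= a K a]
a a a a K a a ⇒ a a a a a a S a a   [K ::= a a S]
a a a a a a S a a ⇒ a a a a a a zero K a a   [S ::= zero K]
a a a a a a zero K a a ⇒ a a a a a a zero a a S a a   [K ::= a a S]
a a a a a a zero a a S a a ⇒ a a a a a a zero a a a K a a a   [S ::= a K a]
a a a a a a zero a a a K a a a ⇒ a a a a a a zero a a a zero a a a   [K ::= zero]

S ⇒ a K a ⇒ a a a S a ⇒ a a a a K a a ⇒ a a a a a a S a a ⇒ a a a a a a zero K a a ⇒ a a a a a a zero a a S a a ⇒ a a a a a a zero a a a K a a a ⇒ a a a a a a zero a a a zero a a a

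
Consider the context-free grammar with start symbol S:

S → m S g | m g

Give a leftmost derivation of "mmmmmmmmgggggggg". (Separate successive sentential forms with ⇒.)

S⇒mSg⇒mmSgg⇒mmmSggg⇒mmmmSgggg⇒mmmmmSggggg⇒mmmmmmSgggggg⇒mmmmmmmSggggggg⇒mmmmmmmmgggggggg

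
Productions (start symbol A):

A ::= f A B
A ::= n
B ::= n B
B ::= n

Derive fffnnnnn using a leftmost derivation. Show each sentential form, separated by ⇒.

A⇒fAB⇒ffABB⇒fffABBB⇒fffnBBB⇒fffnnBB⇒fffnnnBB⇒fffnnnnB⇒fffnnnnn

A ⇒ fAB   [A ::= f A B]
fAB ⇒ ffABB   [A ::= f A B]
ffABB ⇒ fffABBB   [A ::= f A B]
fffABBB ⇒ fffnBBB   [A ::= n]
fffnBBB ⇒ fffnnBB   [B ::= n]
fffnnBB ⇒ fffnnnBB   [B ::= n B]
fffnnnBB ⇒ fffnnnnB   [B ::= n]
fffnnnnB ⇒ fffnnnnn   [B ::= n]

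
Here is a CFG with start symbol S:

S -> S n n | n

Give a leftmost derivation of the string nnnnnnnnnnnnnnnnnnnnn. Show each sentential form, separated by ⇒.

S ⇒ Snn ⇒ Snnnn ⇒ Snnnnnn ⇒ Snnnnnnnn ⇒ Snnnnnnnnnn ⇒ Snnnnnnnnnnnn ⇒ Snnnnnnnnnnnnnn ⇒ Snnnnnnnnnnnnnnnn ⇒ Snnnnnnnnnnnnnnnnnn ⇒ Snnnnnnnnnnnnnnnnnnnn ⇒ nnnnnnnnnnnnnnnnnnnnn

S ⇒ Snn   [S -> S n n]
Snn ⇒ Snnnn   [S -> S n n]
Snnnn ⇒ Snnnnnn   [S -> S n n]
Snnnnnn ⇒ Snnnnnnnn   [S -> S n n]
Snnnnnnnn ⇒ Snnnnnnnnnn   [S -> S n n]
Snnnnnnnnnn ⇒ Snnnnnnnnnnnn   [S -> S n n]
Snnnnnnnnnnnn ⇒ Snnnnnnnnnnnnnn   [S -> S n n]
Snnnnnnnnnnnnnn ⇒ Snnnnnnnnnnnnnnnn   [S -> S n n]
Snnnnnnnnnnnnnnnn ⇒ Snnnnnnnnnnnnnnnnnn   [S -> S n n]
Snnnnnnnnnnnnnnnnnn ⇒ Snnnnnnnnnnnnnnnnnnnn   [S -> S n n]
Snnnnnnnnnnnnnnnnnnnn ⇒ nnnnnnnnnnnnnnnnnnnnn   [S -> n]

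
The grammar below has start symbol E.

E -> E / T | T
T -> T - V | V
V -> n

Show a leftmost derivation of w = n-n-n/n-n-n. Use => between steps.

E=>E/T=>T/T=>T-V/T=>T-V-V/T=>V-V-V/T=>n-V-V/T=>n-n-V/T=>n-n-n/T=>n-n-n/T-V=>n-n-n/T-V-V=>n-n-n/V-V-V=>n-n-n/n-V-V=>n-n-n/n-n-V=>n-n-n/n-n-n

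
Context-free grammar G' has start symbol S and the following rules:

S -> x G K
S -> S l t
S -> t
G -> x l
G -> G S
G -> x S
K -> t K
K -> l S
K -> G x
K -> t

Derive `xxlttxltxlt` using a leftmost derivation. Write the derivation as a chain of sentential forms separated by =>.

S => Slt   [S -> S l t]
Slt => xGKlt   [S -> x G K]
xGKlt => xxlKlt   [G -> x l]
xxlKlt => xxltKlt   [K -> t K]
xxltKlt => xxlttKlt   [K -> t K]
xxlttKlt => xxlttGxlt   [K -> G x]
xxlttGxlt => xxlttGSxlt   [G -> G S]
xxlttGSxlt => xxlttxlSxlt   [G -> x l]
xxlttxlSxlt => xxlttxltxlt   [S -> t]

S=>Slt=>xGKlt=>xxlKlt=>xxltKlt=>xxlttKlt=>xxlttGxlt=>xxlttGSxlt=>xxlttxlSxlt=>xxlttxltxlt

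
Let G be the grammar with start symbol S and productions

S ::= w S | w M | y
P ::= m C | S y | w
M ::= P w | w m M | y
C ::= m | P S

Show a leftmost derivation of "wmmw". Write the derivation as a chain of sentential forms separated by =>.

S => wM => wPw => wmCw => wmmw

S => wM   [S ::= w M]
wM => wPw   [M ::= P w]
wPw => wmCw   [P ::= m C]
wmCw => wmmw   [C ::= m]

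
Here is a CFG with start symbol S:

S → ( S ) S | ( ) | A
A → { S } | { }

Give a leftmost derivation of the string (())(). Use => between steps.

S => (S)S   [S → ( S ) S]
(S)S => (())S   [S → ( )]
(())S => (())()   [S → ( )]

S => (S)S => (())S => (())()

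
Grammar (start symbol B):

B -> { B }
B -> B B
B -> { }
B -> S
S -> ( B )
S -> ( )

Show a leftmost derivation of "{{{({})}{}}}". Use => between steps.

B => {B}   [B -> { B }]
{B} => {{B}}   [B -> { B }]
{{B}} => {{BB}}   [B -> B B]
{{BB}} => {{{B}B}}   [B -> { B }]
{{{B}B}} => {{{S}B}}   [B -> S]
{{{S}B}} => {{{(B)}B}}   [S -> ( B )]
{{{(B)}B}} => {{{({})}B}}   [B -> { }]
{{{({})}B}} => {{{({})}{}}}   [B -> { }]

B=>{B}=>{{B}}=>{{BB}}=>{{{B}B}}=>{{{S}B}}=>{{{(B)}B}}=>{{{({})}B}}=>{{{({})}{}}}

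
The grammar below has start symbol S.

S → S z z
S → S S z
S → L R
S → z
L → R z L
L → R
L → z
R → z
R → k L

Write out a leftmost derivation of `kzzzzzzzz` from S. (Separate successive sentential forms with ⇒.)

S ⇒ SSz   [S → S S z]
SSz ⇒ LRSz   [S → L R]
LRSz ⇒ RRSz   [L → R]
RRSz ⇒ kLRSz   [R → k L]
kLRSz ⇒ kRzLRSz   [L → R z L]
kRzLRSz ⇒ kzzLRSz   [R → z]
kzzLRSz ⇒ kzzRRSz   [L → R]
kzzRRSz ⇒ kzzzRSz   [R → z]
kzzzRSz ⇒ kzzzzSz   [R → z]
kzzzzSz ⇒ kzzzzSzzz   [S → S z z]
kzzzzSzzz ⇒ kzzzzzzzz   [S → z]

S ⇒ SSz ⇒ LRSz ⇒ RRSz ⇒ kLRSz ⇒ kRzLRSz ⇒ kzzLRSz ⇒ kzzRRSz ⇒ kzzzRSz ⇒ kzzzzSz ⇒ kzzzzSzzz ⇒ kzzzzzzzz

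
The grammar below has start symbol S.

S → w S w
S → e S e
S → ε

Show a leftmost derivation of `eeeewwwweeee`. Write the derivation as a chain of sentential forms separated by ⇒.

S ⇒ eSe ⇒ eeSee ⇒ eeeSeee ⇒ eeeeSeeee ⇒ eeeewSweeee ⇒ eeeewwSwweeee ⇒ eeeewwwweeee

S ⇒ eSe   [S → e S e]
eSe ⇒ eeSee   [S → e S e]
eeSee ⇒ eeeSeee   [S → e S e]
eeeSeee ⇒ eeeeSeeee   [S → e S e]
eeeeSeeee ⇒ eeeewSweeee   [S → w S w]
eeeewSweeee ⇒ eeeewwSwweeee   [S → w S w]
eeeewwSwweeee ⇒ eeeewwwweeee   [S → ε]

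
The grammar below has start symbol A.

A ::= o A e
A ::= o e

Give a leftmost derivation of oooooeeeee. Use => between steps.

A=>oAe=>ooAee=>oooAeee=>ooooAeeee=>oooooeeeee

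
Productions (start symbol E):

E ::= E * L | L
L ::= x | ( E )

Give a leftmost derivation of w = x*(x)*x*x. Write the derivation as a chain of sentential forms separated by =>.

E=>E*L=>E*L*L=>E*L*L*L=>L*L*L*L=>x*L*L*L=>x*(E)*L*L=>x*(L)*L*L=>x*(x)*L*L=>x*(x)*x*L=>x*(x)*x*x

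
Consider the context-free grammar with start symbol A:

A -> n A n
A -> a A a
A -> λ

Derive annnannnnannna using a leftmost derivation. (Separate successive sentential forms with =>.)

A=>aAa=>anAna=>annAnna=>annnAnnna=>annnaAannna=>annnanAnannna=>annnannAnnannna=>annnannnnannna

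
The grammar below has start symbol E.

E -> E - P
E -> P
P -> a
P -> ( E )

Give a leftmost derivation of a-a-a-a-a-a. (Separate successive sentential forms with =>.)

E=>E-P=>E-P-P=>E-P-P-P=>E-P-P-P-P=>E-P-P-P-P-P=>P-P-P-P-P-P=>a-P-P-P-P-P=>a-a-P-P-P-P=>a-a-a-P-P-P=>a-a-a-a-P-P=>a-a-a-a-a-P=>a-a-a-a-a-a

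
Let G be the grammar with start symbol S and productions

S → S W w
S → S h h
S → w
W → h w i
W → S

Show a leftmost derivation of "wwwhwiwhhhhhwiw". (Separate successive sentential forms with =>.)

S => SWw   [S → S W w]
SWw => ShhWw   [S → S h h]
ShhWw => ShhhhWw   [S → S h h]
ShhhhWw => SWwhhhhWw   [S → S W w]
SWwhhhhWw => SWwWwhhhhWw   [S → S W w]
SWwWwhhhhWw => wWwWwhhhhWw   [S → w]
wWwWwhhhhWw => wSwWwhhhhWw   [W → S]
wSwWwhhhhWw => wwwWwhhhhWw   [S → w]
wwwWwhhhhWw => wwwhwiwhhhhWw   [W → h w i]
wwwhwiwhhhhWw => wwwhwiwhhhhhwiw   [W → h w i]

S => SWw => ShhWw => ShhhhWw => SWwhhhhWw => SWwWwhhhhWw => wWwWwhhhhWw => wSwWwhhhhWw => wwwWwhhhhWw => wwwhwiwhhhhWw => wwwhwiwhhhhhwiw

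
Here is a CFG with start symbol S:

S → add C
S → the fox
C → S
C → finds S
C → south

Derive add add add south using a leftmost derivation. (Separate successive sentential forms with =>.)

S => add C => add S => add add C => add add S => add add add C => add add add south

S => add C   [S → add C]
add C => add S   [C → S]
add S => add add C   [S → add C]
add add C => add add S   [C → S]
add add S => add add add C   [S → add C]
add add add C => add add add south   [C → south]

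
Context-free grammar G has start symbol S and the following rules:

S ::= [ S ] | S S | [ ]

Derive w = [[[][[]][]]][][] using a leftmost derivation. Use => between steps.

S => SS   [S ::= S S]
SS => SSS   [S ::= S S]
SSS => [S]SS   [S ::= [ S ]]
[S]SS => [[S]]SS   [S ::= [ S ]]
[[S]]SS => [[SS]]SS   [S ::= S S]
[[SS]]SS => [[SSS]]SS   [S ::= S S]
[[SSS]]SS => [[[]SS]]SS   [S ::= [ ]]
[[[]SS]]SS => [[[][S]S]]SS   [S ::= [ S ]]
[[[][S]S]]SS => [[[][[]]S]]SS   [S ::= [ ]]
[[[][[]]S]]SS => [[[][[]][]]]SS   [S ::= [ ]]
[[[][[]][]]]SS => [[[][[]][]]][]S   [S ::= [ ]]
[[[][[]][]]][]S => [[[][[]][]]][][]   [S ::= [ ]]

S => SS => SSS => [S]SS => [[S]]SS => [[SS]]SS => [[SSS]]SS => [[[]SS]]SS => [[[][S]S]]SS => [[[][[]]S]]SS => [[[][[]][]]]SS => [[[][[]][]]][]S => [[[][[]][]]][][]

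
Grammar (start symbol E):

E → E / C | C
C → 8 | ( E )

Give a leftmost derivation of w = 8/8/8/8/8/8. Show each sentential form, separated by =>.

E => E/C => E/C/C => E/C/C/C => E/C/C/C/C => E/C/C/C/C/C => C/C/C/C/C/C => 8/C/C/C/C/C => 8/8/C/C/C/C => 8/8/8/C/C/C => 8/8/8/8/C/C => 8/8/8/8/8/C => 8/8/8/8/8/8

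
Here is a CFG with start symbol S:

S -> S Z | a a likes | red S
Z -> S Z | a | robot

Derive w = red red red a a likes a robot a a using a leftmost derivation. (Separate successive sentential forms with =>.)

S => S Z => red S Z => red S Z Z => red S Z Z Z => red S Z Z Z Z => red red S Z Z Z Z => red red red S Z Z Z Z => red red red a a likes Z Z Z Z => red red red a a likes a Z Z Z => red red red a a likes a robot Z Z => red red red a a likes a robot a Z => red red red a a likes a robot a a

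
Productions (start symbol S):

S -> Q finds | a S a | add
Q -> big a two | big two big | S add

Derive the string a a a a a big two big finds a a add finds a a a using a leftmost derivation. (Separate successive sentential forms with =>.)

S => a S a   [S -> a S a]
a S a => a a S a a   [S -> a S a]
a a S a a => a a a S a a a   [S -> a S a]
a a a S a a a => a a a Q finds a a a   [S -> Q finds]
a a a Q finds a a a => a a a S add finds a a a   [Q -> S add]
a a a S add finds a a a => a a a a S a add finds a a a   [S -> a S a]
a a a a S a add finds a a a => a a a a a S a a add finds a a a   [S -> a S a]
a a a a a S a a add finds a a a => a a a a a Q finds a a add finds a a a   [S -> Q finds]
a a a a a Q finds a a add finds a a a => a a a a a big two big finds a a add finds a a a   [Q -> big two big]

S => a S a => a a S a a => a a a S a a a => a a a Q finds a a a => a a a S add finds a a a => a a a a S a add finds a a a => a a a a a S a a add finds a a a => a a a a a Q finds a a add finds a a a => a a a a a big two big finds a a add finds a a a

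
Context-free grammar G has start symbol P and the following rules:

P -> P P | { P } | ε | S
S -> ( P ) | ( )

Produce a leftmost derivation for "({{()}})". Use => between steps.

P => PP => PPP => SPP => (P)PP => ({P})PP => ({{P}})PP => ({{S}})PP => ({{()}})PP => ({{()}})P => ({{()}})

P => PP   [P -> P P]
PP => PPP   [P -> P P]
PPP => SPP   [P -> S]
SPP => (P)PP   [S -> ( P )]
(P)PP => ({P})PP   [P -> { P }]
({P})PP => ({{P}})PP   [P -> { P }]
({{P}})PP => ({{S}})PP   [P -> S]
({{S}})PP => ({{()}})PP   [S -> ( )]
({{()}})PP => ({{()}})P   [P -> ε]
({{()}})P => ({{()}})   [P -> ε]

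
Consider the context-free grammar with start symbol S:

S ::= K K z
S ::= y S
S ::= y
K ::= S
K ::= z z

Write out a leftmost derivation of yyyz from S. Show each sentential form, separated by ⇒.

S ⇒ KKz ⇒ SKz ⇒ ySKz ⇒ yyKz ⇒ yySz ⇒ yyyz

S ⇒ KKz   [S ::= K K z]
KKz ⇒ SKz   [K ::= S]
SKz ⇒ ySKz   [S ::= y S]
ySKz ⇒ yyKz   [S ::= y]
yyKz ⇒ yySz   [K ::= S]
yySz ⇒ yyyz   [S ::= y]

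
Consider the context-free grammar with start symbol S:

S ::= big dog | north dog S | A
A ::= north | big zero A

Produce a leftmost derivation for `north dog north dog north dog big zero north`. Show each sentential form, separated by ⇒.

S ⇒ north dog S ⇒ north dog north dog S ⇒ north dog north dog north dog S ⇒ north dog north dog north dog A ⇒ north dog north dog north dog big zero A ⇒ north dog north dog north dog big zero north

S ⇒ north dog S   [S ::= north dog S]
north dog S ⇒ north dog north dog S   [S ::= north dog S]
north dog north dog S ⇒ north dog north dog north dog S   [S ::= north dog S]
north dog north dog north dog S ⇒ north dog north dog north dog A   [S ::= A]
north dog north dog north dog A ⇒ north dog north dog north dog big zero A   [A ::= big zero A]
north dog north dog north dog big zero A ⇒ north dog north dog north dog big zero north   [A ::= north]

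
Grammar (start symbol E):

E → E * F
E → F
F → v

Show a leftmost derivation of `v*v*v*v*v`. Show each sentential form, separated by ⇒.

E ⇒ E*F ⇒ E*F*F ⇒ E*F*F*F ⇒ E*F*F*F*F ⇒ F*F*F*F*F ⇒ v*F*F*F*F ⇒ v*v*F*F*F ⇒ v*v*v*F*F ⇒ v*v*v*v*F ⇒ v*v*v*v*v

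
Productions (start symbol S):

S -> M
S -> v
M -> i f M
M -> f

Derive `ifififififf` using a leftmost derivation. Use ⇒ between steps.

S ⇒ M   [S -> M]
M ⇒ ifM   [M -> i f M]
ifM ⇒ ififM   [M -> i f M]
ififM ⇒ ifififM   [M -> i f M]
ifififM ⇒ ififififM   [M -> i f M]
ififififM ⇒ ifififififM   [M -> i f M]
ifififififM ⇒ ifififififf   [M -> f]

S ⇒ M ⇒ ifM ⇒ ififM ⇒ ifififM ⇒ ififififM ⇒ ifififififM ⇒ ifififififf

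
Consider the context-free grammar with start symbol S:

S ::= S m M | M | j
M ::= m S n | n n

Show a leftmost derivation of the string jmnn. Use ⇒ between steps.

S ⇒ SmM ⇒ jmM ⇒ jmnn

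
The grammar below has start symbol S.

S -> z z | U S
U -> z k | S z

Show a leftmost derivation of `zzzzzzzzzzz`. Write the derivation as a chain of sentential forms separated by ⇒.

S ⇒ US   [S -> U S]
US ⇒ SzS   [U -> S z]
SzS ⇒ USzS   [S -> U S]
USzS ⇒ SzSzS   [U -> S z]
SzSzS ⇒ USzSzS   [S -> U S]
USzSzS ⇒ SzSzSzS   [U -> S z]
SzSzSzS ⇒ zzzSzSzS   [S -> z z]
zzzSzSzS ⇒ zzzzzzSzS   [S -> z z]
zzzzzzSzS ⇒ zzzzzzzzzS   [S -> z z]
zzzzzzzzzS ⇒ zzzzzzzzzzz   [S -> z z]

S ⇒ US ⇒ SzS ⇒ USzS ⇒ SzSzS ⇒ USzSzS ⇒ SzSzSzS ⇒ zzzSzSzS ⇒ zzzzzzSzS ⇒ zzzzzzzzzS ⇒ zzzzzzzzzzz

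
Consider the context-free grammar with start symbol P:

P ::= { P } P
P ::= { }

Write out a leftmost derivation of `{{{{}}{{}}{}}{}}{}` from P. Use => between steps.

P => {P}P => {{P}P}P => {{{P}P}P}P => {{{{}}P}P}P => {{{{}}{P}P}P}P => {{{{}}{{}}P}P}P => {{{{}}{{}}{}}P}P => {{{{}}{{}}{}}{}}P => {{{{}}{{}}{}}{}}{}

P => {P}P   [P ::= { P } P]
{P}P => {{P}P}P   [P ::= { P } P]
{{P}P}P => {{{P}P}P}P   [P ::= { P } P]
{{{P}P}P}P => {{{{}}P}P}P   [P ::= { }]
{{{{}}P}P}P => {{{{}}{P}P}P}P   [P ::= { P } P]
{{{{}}{P}P}P}P => {{{{}}{{}}P}P}P   [P ::= { }]
{{{{}}{{}}P}P}P => {{{{}}{{}}{}}P}P   [P ::= { }]
{{{{}}{{}}{}}P}P => {{{{}}{{}}{}}{}}P   [P ::= { }]
{{{{}}{{}}{}}{}}P => {{{{}}{{}}{}}{}}{}   [P ::= { }]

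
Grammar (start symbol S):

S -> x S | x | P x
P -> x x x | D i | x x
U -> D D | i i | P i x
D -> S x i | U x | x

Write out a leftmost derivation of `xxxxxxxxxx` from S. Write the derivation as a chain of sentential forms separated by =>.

S => xS => xxS => xxxS => xxxxS => xxxxxS => xxxxxxS => xxxxxxPx => xxxxxxxxxx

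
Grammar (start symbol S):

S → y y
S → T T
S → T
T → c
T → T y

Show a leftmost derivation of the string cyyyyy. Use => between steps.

S=>T=>Ty=>Tyy=>Tyyy=>Tyyyy=>Tyyyyy=>cyyyyy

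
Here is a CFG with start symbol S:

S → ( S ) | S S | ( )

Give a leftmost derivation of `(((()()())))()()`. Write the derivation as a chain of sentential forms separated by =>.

S => SS   [S → S S]
SS => SSS   [S → S S]
SSS => (S)SS   [S → ( S )]
(S)SS => ((S))SS   [S → ( S )]
((S))SS => (((S)))SS   [S → ( S )]
(((S)))SS => (((SS)))SS   [S → S S]
(((SS)))SS => (((SSS)))SS   [S → S S]
(((SSS)))SS => (((()SS)))SS   [S → ( )]
(((()SS)))SS => (((()()S)))SS   [S → ( )]
(((()()S)))SS => (((()()())))SS   [S → ( )]
(((()()())))SS => (((()()())))()S   [S → ( )]
(((()()())))()S => (((()()())))()()   [S → ( )]

S=>SS=>SSS=>(S)SS=>((S))SS=>(((S)))SS=>(((SS)))SS=>(((SSS)))SS=>(((()SS)))SS=>(((()()S)))SS=>(((()()())))SS=>(((()()())))()S=>(((()()())))()()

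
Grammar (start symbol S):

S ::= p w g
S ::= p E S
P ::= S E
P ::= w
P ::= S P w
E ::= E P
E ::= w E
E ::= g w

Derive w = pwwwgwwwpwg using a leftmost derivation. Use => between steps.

S => pES => pEPS => pwEPS => pwwEPS => pwwwEPS => pwwwEPPS => pwwwgwPPS => pwwwgwwPS => pwwwgwwwS => pwwwgwwwpwg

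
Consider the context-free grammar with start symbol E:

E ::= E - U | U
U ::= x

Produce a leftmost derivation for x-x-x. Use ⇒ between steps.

E ⇒ E-U ⇒ E-U-U ⇒ U-U-U ⇒ x-U-U ⇒ x-x-U ⇒ x-x-x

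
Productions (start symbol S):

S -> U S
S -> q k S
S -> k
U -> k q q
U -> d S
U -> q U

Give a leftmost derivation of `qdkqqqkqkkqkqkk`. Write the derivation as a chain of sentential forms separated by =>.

S => US   [S -> U S]
US => qUS   [U -> q U]
qUS => qdSS   [U -> d S]
qdSS => qdUSS   [S -> U S]
qdUSS => qdkqqSS   [U -> k q q]
qdkqqSS => qdkqqqkSS   [S -> q k S]
qdkqqqkSS => qdkqqqkqkSS   [S -> q k S]
qdkqqqkqkSS => qdkqqqkqkkS   [S -> k]
qdkqqqkqkkS => qdkqqqkqkkqkS   [S -> q k S]
qdkqqqkqkkqkS => qdkqqqkqkkqkqkS   [S -> q k S]
qdkqqqkqkkqkqkS => qdkqqqkqkkqkqkk   [S -> k]

S => US => qUS => qdSS => qdUSS => qdkqqSS => qdkqqqkSS => qdkqqqkqkSS => qdkqqqkqkkS => qdkqqqkqkkqkS => qdkqqqkqkkqkqkS => qdkqqqkqkkqkqkk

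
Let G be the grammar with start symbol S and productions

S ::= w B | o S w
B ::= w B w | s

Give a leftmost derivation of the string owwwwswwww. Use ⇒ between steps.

S ⇒ oSw   [S ::= o S w]
oSw ⇒ owBw   [S ::= w B]
owBw ⇒ owwBww   [B ::= w B w]
owwBww ⇒ owwwBwww   [B ::= w B w]
owwwBwww ⇒ owwwwBwwww   [B ::= w B w]
owwwwBwwww ⇒ owwwwswwww   [B ::= s]

S ⇒ oSw ⇒ owBw ⇒ owwBww ⇒ owwwBwww ⇒ owwwwBwwww ⇒ owwwwswwww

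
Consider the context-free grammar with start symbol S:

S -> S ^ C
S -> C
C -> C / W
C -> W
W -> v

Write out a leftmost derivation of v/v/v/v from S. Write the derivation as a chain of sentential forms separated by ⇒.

S ⇒ C   [S -> C]
C ⇒ C/W   [C -> C / W]
C/W ⇒ C/W/W   [C -> C / W]
C/W/W ⇒ C/W/W/W   [C -> C / W]
C/W/W/W ⇒ W/W/W/W   [C -> W]
W/W/W/W ⇒ v/W/W/W   [W -> v]
v/W/W/W ⇒ v/v/W/W   [W -> v]
v/v/W/W ⇒ v/v/v/W   [W -> v]
v/v/v/W ⇒ v/v/v/v   [W -> v]

S⇒C⇒C/W⇒C/W/W⇒C/W/W/W⇒W/W/W/W⇒v/W/W/W⇒v/v/W/W⇒v/v/v/W⇒v/v/v/v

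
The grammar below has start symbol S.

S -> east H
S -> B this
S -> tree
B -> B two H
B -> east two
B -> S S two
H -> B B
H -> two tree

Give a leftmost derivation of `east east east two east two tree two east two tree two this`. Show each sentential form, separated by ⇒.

S ⇒ B this ⇒ S S two this ⇒ east H S two this ⇒ east B B S two this ⇒ east S S two B S two this ⇒ east east H S two B S two this ⇒ east east B B S two B S two this ⇒ east east east two B S two B S two this ⇒ east east east two east two S two B S two this ⇒ east east east two east two tree two B S two this ⇒ east east east two east two tree two east two S two this ⇒ east east east two east two tree two east two tree two this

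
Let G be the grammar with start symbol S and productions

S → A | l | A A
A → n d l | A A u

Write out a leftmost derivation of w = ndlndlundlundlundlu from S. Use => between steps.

S=>A=>AAu=>AAuAu=>AAuAuAu=>AAuAuAuAu=>ndlAuAuAuAu=>ndlndluAuAuAu=>ndlndlundluAuAu=>ndlndlundlundluAu=>ndlndlundlundlundlu

S => A   [S → A]
A => AAu   [A → A A u]
AAu => AAuAu   [A → A A u]
AAuAu => AAuAuAu   [A → A A u]
AAuAuAu => AAuAuAuAu   [A → A A u]
AAuAuAuAu => ndlAuAuAuAu   [A → n d l]
ndlAuAuAuAu => ndlndluAuAuAu   [A → n d l]
ndlndluAuAuAu => ndlndlundluAuAu   [A → n d l]
ndlndlundluAuAu => ndlndlundlundluAu   [A → n d l]
ndlndlundlundluAu => ndlndlundlundlundlu   [A → n d l]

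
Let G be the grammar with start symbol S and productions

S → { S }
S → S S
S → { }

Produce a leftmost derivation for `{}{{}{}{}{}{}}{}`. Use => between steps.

S => SS => {}S => {}SS => {}{S}S => {}{SS}S => {}{SSS}S => {}{{}SS}S => {}{{}{}S}S => {}{{}{}SS}S => {}{{}{}SSS}S => {}{{}{}{}SS}S => {}{{}{}{}{}S}S => {}{{}{}{}{}{}}S => {}{{}{}{}{}{}}{}

S => SS   [S → S S]
SS => {}S   [S → { }]
{}S => {}SS   [S → S S]
{}SS => {}{S}S   [S → { S }]
{}{S}S => {}{SS}S   [S → S S]
{}{SS}S => {}{SSS}S   [S → S S]
{}{SSS}S => {}{{}SS}S   [S → { }]
{}{{}SS}S => {}{{}{}S}S   [S → { }]
{}{{}{}S}S => {}{{}{}SS}S   [S → S S]
{}{{}{}SS}S => {}{{}{}SSS}S   [S → S S]
{}{{}{}SSS}S => {}{{}{}{}SS}S   [S → { }]
{}{{}{}{}SS}S => {}{{}{}{}{}S}S   [S → { }]
{}{{}{}{}{}S}S => {}{{}{}{}{}{}}S   [S → { }]
{}{{}{}{}{}{}}S => {}{{}{}{}{}{}}{}   [S → { }]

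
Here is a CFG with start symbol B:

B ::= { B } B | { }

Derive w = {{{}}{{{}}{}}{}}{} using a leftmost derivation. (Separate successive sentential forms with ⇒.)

B ⇒ {B}B   [B ::= { B } B]
{B}B ⇒ {{B}B}B   [B ::= { B } B]
{{B}B}B ⇒ {{{}}B}B   [B ::= { }]
{{{}}B}B ⇒ {{{}}{B}B}B   [B ::= { B } B]
{{{}}{B}B}B ⇒ {{{}}{{B}B}B}B   [B ::= { B } B]
{{{}}{{B}B}B}B ⇒ {{{}}{{{}}B}B}B   [B ::= { }]
{{{}}{{{}}B}B}B ⇒ {{{}}{{{}}{}}B}B   [B ::= { }]
{{{}}{{{}}{}}B}B ⇒ {{{}}{{{}}{}}{}}B   [B ::= { }]
{{{}}{{{}}{}}{}}B ⇒ {{{}}{{{}}{}}{}}{}   [B ::= { }]

B ⇒ {B}B ⇒ {{B}B}B ⇒ {{{}}B}B ⇒ {{{}}{B}B}B ⇒ {{{}}{{B}B}B}B ⇒ {{{}}{{{}}B}B}B ⇒ {{{}}{{{}}{}}B}B ⇒ {{{}}{{{}}{}}{}}B ⇒ {{{}}{{{}}{}}{}}{}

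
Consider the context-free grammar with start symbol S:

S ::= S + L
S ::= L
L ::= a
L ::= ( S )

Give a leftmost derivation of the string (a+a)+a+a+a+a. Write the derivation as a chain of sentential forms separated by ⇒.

S ⇒ S+L   [S ::= S + L]
S+L ⇒ S+L+L   [S ::= S + L]
S+L+L ⇒ S+L+L+L   [S ::= S + L]
S+L+L+L ⇒ S+L+L+L+L   [S ::= S + L]
S+L+L+L+L ⇒ L+L+L+L+L   [S ::= L]
L+L+L+L+L ⇒ (S)+L+L+L+L   [L ::= ( S )]
(S)+L+L+L+L ⇒ (S+L)+L+L+L+L   [S ::= S + L]
(S+L)+L+L+L+L ⇒ (L+L)+L+L+L+L   [S ::= L]
(L+L)+L+L+L+L ⇒ (a+L)+L+L+L+L   [L ::= a]
(a+L)+L+L+L+L ⇒ (a+a)+L+L+L+L   [L ::= a]
(a+a)+L+L+L+L ⇒ (a+a)+a+L+L+L   [L ::= a]
(a+a)+a+L+L+L ⇒ (a+a)+a+a+L+L   [L ::= a]
(a+a)+a+a+L+L ⇒ (a+a)+a+a+a+L   [L ::= a]
(a+a)+a+a+a+L ⇒ (a+a)+a+a+a+a   [L ::= a]

S ⇒ S+L ⇒ S+L+L ⇒ S+L+L+L ⇒ S+L+L+L+L ⇒ L+L+L+L+L ⇒ (S)+L+L+L+L ⇒ (S+L)+L+L+L+L ⇒ (L+L)+L+L+L+L ⇒ (a+L)+L+L+L+L ⇒ (a+a)+L+L+L+L ⇒ (a+a)+a+L+L+L ⇒ (a+a)+a+a+L+L ⇒ (a+a)+a+a+a+L ⇒ (a+a)+a+a+a+a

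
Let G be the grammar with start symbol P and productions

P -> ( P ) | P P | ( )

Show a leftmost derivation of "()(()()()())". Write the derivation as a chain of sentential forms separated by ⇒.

P ⇒ PP ⇒ ()P ⇒ ()(P) ⇒ ()(PP) ⇒ ()(PPP) ⇒ ()(PPPP) ⇒ ()(()PPP) ⇒ ()(()()PP) ⇒ ()(()()()P) ⇒ ()(()()()())

P ⇒ PP   [P -> P P]
PP ⇒ ()P   [P -> ( )]
()P ⇒ ()(P)   [P -> ( P )]
()(P) ⇒ ()(PP)   [P -> P P]
()(PP) ⇒ ()(PPP)   [P -> P P]
()(PPP) ⇒ ()(PPPP)   [P -> P P]
()(PPPP) ⇒ ()(()PPP)   [P -> ( )]
()(()PPP) ⇒ ()(()()PP)   [P -> ( )]
()(()()PP) ⇒ ()(()()()P)   [P -> ( )]
()(()()()P) ⇒ ()(()()()())   [P -> ( )]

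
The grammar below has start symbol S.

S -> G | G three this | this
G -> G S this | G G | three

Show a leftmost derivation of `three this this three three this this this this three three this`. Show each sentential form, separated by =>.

S => G three this   [S -> G three this]
G three this => G G three this   [G -> G G]
G G three this => G S this G three this   [G -> G S this]
G S this G three this => G S this S this G three this   [G -> G S this]
G S this S this G three this => G G S this S this G three this   [G -> G G]
G G S this S this G three this => G G G S this S this G three this   [G -> G G]
G G G S this S this G three this => G S this G G S this S this G three this   [G -> G S this]
G S this G G S this S this G three this => three S this G G S this S this G three this   [G -> three]
three S this G G S this S this G three this => three this this G G S this S this G three this   [S -> this]
three this this G G S this S this G three this => three this this three G S this S this G three this   [G -> three]
three this this three G S this S this G three this => three this this three three S this S this G three this   [G -> three]
three this this three three S this S this G three this => three this this three three this this S this G three this   [S -> this]
three this this three three this this S this G three this => three this this three three this this this this G three this   [S -> this]
three this this three three this this this this G three this => three this this three three this this this this three three this   [G -> three]

S => G three this => G G three this => G S this G three this => G S this S this G three this => G G S this S this G three this => G G G S this S this G three this => G S this G G S this S this G three this => three S this G G S this S this G three this => three this this G G S this S this G three this => three this this three G S this S this G three this => three this this three three S this S this G three this => three this this three three this this S this G three this => three this this three three this this this this G three this => three this this three three this this this this three three this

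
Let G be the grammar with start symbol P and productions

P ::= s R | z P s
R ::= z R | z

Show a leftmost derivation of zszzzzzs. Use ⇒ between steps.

P ⇒ zPs   [P ::= z P s]
zPs ⇒ zsRs   [P ::= s R]
zsRs ⇒ zszRs   [R ::= z R]
zszRs ⇒ zszzRs   [R ::= z R]
zszzRs ⇒ zszzzRs   [R ::= z R]
zszzzRs ⇒ zszzzzRs   [R ::= z R]
zszzzzRs ⇒ zszzzzzs   [R ::= z]

P⇒zPs⇒zsRs⇒zszRs⇒zszzRs⇒zszzzRs⇒zszzzzRs⇒zszzzzzs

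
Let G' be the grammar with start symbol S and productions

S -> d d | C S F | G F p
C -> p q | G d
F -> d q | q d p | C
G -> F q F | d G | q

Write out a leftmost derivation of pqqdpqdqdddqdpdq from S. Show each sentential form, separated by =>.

S=>CSF=>pqSF=>pqCSFF=>pqGdSFF=>pqFqFdSFF=>pqqdpqFdSFF=>pqqdpqdqdSFF=>pqqdpqdqdddFF=>pqqdpqdqdddqdpF=>pqqdpqdqdddqdpdq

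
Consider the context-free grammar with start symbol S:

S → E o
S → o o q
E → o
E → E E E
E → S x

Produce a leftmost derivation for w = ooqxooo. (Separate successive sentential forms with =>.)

S=>Eo=>EEEo=>SxEEo=>ooqxEEo=>ooqxoEo=>ooqxooo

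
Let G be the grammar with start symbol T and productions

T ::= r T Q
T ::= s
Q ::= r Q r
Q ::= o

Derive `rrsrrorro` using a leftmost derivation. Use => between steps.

T => rTQ => rrTQQ => rrsQQ => rrsrQrQ => rrsrrQrrQ => rrsrrorrQ => rrsrrorro

T => rTQ   [T ::= r T Q]
rTQ => rrTQQ   [T ::= r T Q]
rrTQQ => rrsQQ   [T ::= s]
rrsQQ => rrsrQrQ   [Q ::= r Q r]
rrsrQrQ => rrsrrQrrQ   [Q ::= r Q r]
rrsrrQrrQ => rrsrrorrQ   [Q ::= o]
rrsrrorrQ => rrsrrorro   [Q ::= o]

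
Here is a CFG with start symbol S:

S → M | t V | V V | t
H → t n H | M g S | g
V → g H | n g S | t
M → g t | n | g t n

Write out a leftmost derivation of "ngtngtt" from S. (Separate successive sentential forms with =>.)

S=>VV=>ngSV=>ngtVV=>ngtngSV=>ngtngtV=>ngtngtt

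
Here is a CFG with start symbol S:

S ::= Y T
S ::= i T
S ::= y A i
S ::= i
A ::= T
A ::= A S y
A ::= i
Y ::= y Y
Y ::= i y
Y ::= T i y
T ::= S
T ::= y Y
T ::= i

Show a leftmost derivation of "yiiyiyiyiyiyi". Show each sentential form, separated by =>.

S => yAi => yASyi => yASySyi => yASySySyi => yASySySySyi => yASySySySySyi => yTSySySySySyi => ySSySySySySyi => yiSySySySySyi => yiiySySySySyi => yiiyiySySySyi => yiiyiyiySySyi => yiiyiyiyiySyi => yiiyiyiyiyiyi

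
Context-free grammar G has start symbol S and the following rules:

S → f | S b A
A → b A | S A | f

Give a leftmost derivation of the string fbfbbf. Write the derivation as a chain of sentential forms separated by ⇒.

S ⇒ SbA ⇒ SbAbA ⇒ fbAbA ⇒ fbfbA ⇒ fbfbbA ⇒ fbfbbf

S ⇒ SbA   [S → S b A]
SbA ⇒ SbAbA   [S → S b A]
SbAbA ⇒ fbAbA   [S → f]
fbAbA ⇒ fbfbA   [A → f]
fbfbA ⇒ fbfbbA   [A → b A]
fbfbbA ⇒ fbfbbf   [A → f]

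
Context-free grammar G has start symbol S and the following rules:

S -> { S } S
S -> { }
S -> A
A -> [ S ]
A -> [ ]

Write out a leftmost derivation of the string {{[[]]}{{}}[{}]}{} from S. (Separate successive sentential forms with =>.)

S => {S}S   [S -> { S } S]
{S}S => {{S}S}S   [S -> { S } S]
{{S}S}S => {{A}S}S   [S -> A]
{{A}S}S => {{[S]}S}S   [A -> [ S ]]
{{[S]}S}S => {{[A]}S}S   [S -> A]
{{[A]}S}S => {{[[]]}S}S   [A -> [ ]]
{{[[]]}S}S => {{[[]]}{S}S}S   [S -> { S } S]
{{[[]]}{S}S}S => {{[[]]}{{}}S}S   [S -> { }]
{{[[]]}{{}}S}S => {{[[]]}{{}}A}S   [S -> A]
{{[[]]}{{}}A}S => {{[[]]}{{}}[S]}S   [A -> [ S ]]
{{[[]]}{{}}[S]}S => {{[[]]}{{}}[{}]}S   [S -> { }]
{{[[]]}{{}}[{}]}S => {{[[]]}{{}}[{}]}{}   [S -> { }]

S => {S}S => {{S}S}S => {{A}S}S => {{[S]}S}S => {{[A]}S}S => {{[[]]}S}S => {{[[]]}{S}S}S => {{[[]]}{{}}S}S => {{[[]]}{{}}A}S => {{[[]]}{{}}[S]}S => {{[[]]}{{}}[{}]}S => {{[[]]}{{}}[{}]}{}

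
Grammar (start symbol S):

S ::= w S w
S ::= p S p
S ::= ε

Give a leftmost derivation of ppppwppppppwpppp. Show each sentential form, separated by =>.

S=>pSp=>ppSpp=>pppSppp=>ppppSpppp=>ppppwSwpppp=>ppppwpSpwpppp=>ppppwppSppwpppp=>ppppwpppSpppwpppp=>ppppwppppppwpppp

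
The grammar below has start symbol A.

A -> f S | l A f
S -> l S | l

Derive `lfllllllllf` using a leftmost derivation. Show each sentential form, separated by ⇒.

A ⇒ lAf ⇒ lfSf ⇒ lflSf ⇒ lfllSf ⇒ lflllSf ⇒ lfllllSf ⇒ lflllllSf ⇒ lfllllllSf ⇒ lflllllllSf ⇒ lfllllllllf

A ⇒ lAf   [A -> l A f]
lAf ⇒ lfSf   [A -> f S]
lfSf ⇒ lflSf   [S -> l S]
lflSf ⇒ lfllSf   [S -> l S]
lfllSf ⇒ lflllSf   [S -> l S]
lflllSf ⇒ lfllllSf   [S -> l S]
lfllllSf ⇒ lflllllSf   [S -> l S]
lflllllSf ⇒ lfllllllSf   [S -> l S]
lfllllllSf ⇒ lflllllllSf   [S -> l S]
lflllllllSf ⇒ lfllllllllf   [S -> l]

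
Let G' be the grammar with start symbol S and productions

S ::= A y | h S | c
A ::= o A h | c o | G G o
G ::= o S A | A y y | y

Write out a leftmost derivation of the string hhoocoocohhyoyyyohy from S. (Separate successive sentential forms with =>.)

S => hS => hhS => hhAy => hhoAhy => hhoGGohy => hhoAyyGohy => hhoGGoyyGohy => hhooSAGoyyGohy => hhoocAGoyyGohy => hhoocoAhGoyyGohy => hhoocooAhhGoyyGohy => hhoocoocohhGoyyGohy => hhoocoocohhyoyyGohy => hhoocoocohhyoyyyohy

S => hS   [S ::= h S]
hS => hhS   [S ::= h S]
hhS => hhAy   [S ::= A y]
hhAy => hhoAhy   [A ::= o A h]
hhoAhy => hhoGGohy   [A ::= G G o]
hhoGGohy => hhoAyyGohy   [G ::= A y y]
hhoAyyGohy => hhoGGoyyGohy   [A ::= G G o]
hhoGGoyyGohy => hhooSAGoyyGohy   [G ::= o S A]
hhooSAGoyyGohy => hhoocAGoyyGohy   [S ::= c]
hhoocAGoyyGohy => hhoocoAhGoyyGohy   [A ::= o A h]
hhoocoAhGoyyGohy => hhoocooAhhGoyyGohy   [A ::= o A h]
hhoocooAhhGoyyGohy => hhoocoocohhGoyyGohy   [A ::= c o]
hhoocoocohhGoyyGohy => hhoocoocohhyoyyGohy   [G ::= y]
hhoocoocohhyoyyGohy => hhoocoocohhyoyyyohy   [G ::= y]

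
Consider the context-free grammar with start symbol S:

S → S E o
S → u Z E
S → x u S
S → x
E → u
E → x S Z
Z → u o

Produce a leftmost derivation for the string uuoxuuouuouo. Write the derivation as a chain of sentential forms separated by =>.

S=>uZE=>uuoE=>uuoxSZ=>uuoxSEoZ=>uuoxuZEEoZ=>uuoxuuoEEoZ=>uuoxuuouEoZ=>uuoxuuouuoZ=>uuoxuuouuouo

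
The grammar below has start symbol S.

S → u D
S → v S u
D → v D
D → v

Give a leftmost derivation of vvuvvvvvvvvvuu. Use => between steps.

S=>vSu=>vvSuu=>vvuDuu=>vvuvDuu=>vvuvvDuu=>vvuvvvDuu=>vvuvvvvDuu=>vvuvvvvvDuu=>vvuvvvvvvDuu=>vvuvvvvvvvDuu=>vvuvvvvvvvvDuu=>vvuvvvvvvvvvuu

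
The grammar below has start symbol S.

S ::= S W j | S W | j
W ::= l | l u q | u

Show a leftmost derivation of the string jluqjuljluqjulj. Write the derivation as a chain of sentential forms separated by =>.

S => SWj => SWWj => SWjWWj => SWjWjWWj => SWWjWjWWj => SWjWWjWjWWj => jWjWWjWjWWj => jluqjWWjWjWWj => jluqjuWjWjWWj => jluqjuljWjWWj => jluqjuljluqjWWj => jluqjuljluqjuWj => jluqjuljluqjulj

S => SWj   [S ::= S W j]
SWj => SWWj   [S ::= S W]
SWWj => SWjWWj   [S ::= S W j]
SWjWWj => SWjWjWWj   [S ::= S W j]
SWjWjWWj => SWWjWjWWj   [S ::= S W]
SWWjWjWWj => SWjWWjWjWWj   [S ::= S W j]
SWjWWjWjWWj => jWjWWjWjWWj   [S ::= j]
jWjWWjWjWWj => jluqjWWjWjWWj   [W ::= l u q]
jluqjWWjWjWWj => jluqjuWjWjWWj   [W ::= u]
jluqjuWjWjWWj => jluqjuljWjWWj   [W ::= l]
jluqjuljWjWWj => jluqjuljluqjWWj   [W ::= l u q]
jluqjuljluqjWWj => jluqjuljluqjuWj   [W ::= u]
jluqjuljluqjuWj => jluqjuljluqjulj   [W ::= l]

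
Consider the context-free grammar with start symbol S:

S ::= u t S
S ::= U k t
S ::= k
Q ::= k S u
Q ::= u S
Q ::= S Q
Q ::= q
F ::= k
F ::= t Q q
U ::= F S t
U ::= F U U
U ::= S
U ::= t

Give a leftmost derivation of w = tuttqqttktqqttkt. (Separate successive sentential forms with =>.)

S=>Ukt=>FUUkt=>tQqUUkt=>tSQqUUkt=>tutSQqUUkt=>tutUktQqUUkt=>tutFUUktQqUUkt=>tuttQqUUktQqUUkt=>tuttqqUUktQqUUkt=>tuttqqtUktQqUUkt=>tuttqqttktQqUUkt=>tuttqqttktqqUUkt=>tuttqqttktqqtUkt=>tuttqqttktqqttkt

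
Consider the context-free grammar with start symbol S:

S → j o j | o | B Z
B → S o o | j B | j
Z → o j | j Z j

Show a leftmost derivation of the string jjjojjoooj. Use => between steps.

S => BZ   [S → B Z]
BZ => jBZ   [B → j B]
jBZ => jSooZ   [B → S o o]
jSooZ => jBZooZ   [S → B Z]
jBZooZ => jjZooZ   [B → j]
jjZooZ => jjjZjooZ   [Z → j Z j]
jjjZjooZ => jjjojjooZ   [Z → o j]
jjjojjooZ => jjjojjoooj   [Z → o j]

S => BZ => jBZ => jSooZ => jBZooZ => jjZooZ => jjjZjooZ => jjjojjooZ => jjjojjoooj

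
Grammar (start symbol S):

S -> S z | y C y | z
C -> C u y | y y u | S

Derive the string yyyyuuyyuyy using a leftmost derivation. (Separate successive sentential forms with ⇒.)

S⇒yCy⇒yCuyy⇒ySuyy⇒yyCyuyy⇒yyCuyyuyy⇒yyyyuuyyuyy

S ⇒ yCy   [S -> y C y]
yCy ⇒ yCuyy   [C -> C u y]
yCuyy ⇒ ySuyy   [C -> S]
ySuyy ⇒ yyCyuyy   [S -> y C y]
yyCyuyy ⇒ yyCuyyuyy   [C -> C u y]
yyCuyyuyy ⇒ yyyyuuyyuyy   [C -> y y u]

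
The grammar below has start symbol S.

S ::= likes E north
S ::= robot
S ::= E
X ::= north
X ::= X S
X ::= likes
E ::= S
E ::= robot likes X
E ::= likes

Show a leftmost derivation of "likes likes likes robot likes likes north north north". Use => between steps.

S => likes E north => likes S north => likes likes E north north => likes likes S north north => likes likes likes E north north north => likes likes likes robot likes X north north north => likes likes likes robot likes likes north north north

S => likes E north   [S ::= likes E north]
likes E north => likes S north   [E ::= S]
likes S north => likes likes E north north   [S ::= likes E north]
likes likes E north north => likes likes S north north   [E ::= S]
likes likes S north north => likes likes likes E north north north   [S ::= likes E north]
likes likes likes E north north north => likes likes likes robot likes X north north north   [E ::= robot likes X]
likes likes likes robot likes X north north north => likes likes likes robot likes likes north north north   [X ::= likes]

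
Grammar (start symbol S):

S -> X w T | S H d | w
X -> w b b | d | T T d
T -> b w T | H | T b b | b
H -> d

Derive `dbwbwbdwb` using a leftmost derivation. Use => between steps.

S => XwT => TTdwT => HTdwT => dTdwT => dbwTdwT => dbwbwTdwT => dbwbwbdwT => dbwbwbdwb

S => XwT   [S -> X w T]
XwT => TTdwT   [X -> T T d]
TTdwT => HTdwT   [T -> H]
HTdwT => dTdwT   [H -> d]
dTdwT => dbwTdwT   [T -> b w T]
dbwTdwT => dbwbwTdwT   [T -> b w T]
dbwbwTdwT => dbwbwbdwT   [T -> b]
dbwbwbdwT => dbwbwbdwb   [T -> b]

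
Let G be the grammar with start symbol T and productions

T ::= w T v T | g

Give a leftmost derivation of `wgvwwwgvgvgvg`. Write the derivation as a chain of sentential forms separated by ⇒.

T ⇒ wTvT   [T ::= w T v T]
wTvT ⇒ wgvT   [T ::= g]
wgvT ⇒ wgvwTvT   [T ::= w T v T]
wgvwTvT ⇒ wgvwwTvTvT   [T ::= w T v T]
wgvwwTvTvT ⇒ wgvwwwTvTvTvT   [T ::= w T v T]
wgvwwwTvTvTvT ⇒ wgvwwwgvTvTvT   [T ::= g]
wgvwwwgvTvTvT ⇒ wgvwwwgvgvTvT   [T ::= g]
wgvwwwgvgvTvT ⇒ wgvwwwgvgvgvT   [T ::= g]
wgvwwwgvgvgvT ⇒ wgvwwwgvgvgvg   [T ::= g]

T⇒wTvT⇒wgvT⇒wgvwTvT⇒wgvwwTvTvT⇒wgvwwwTvTvTvT⇒wgvwwwgvTvTvT⇒wgvwwwgvgvTvT⇒wgvwwwgvgvgvT⇒wgvwwwgvgvgvg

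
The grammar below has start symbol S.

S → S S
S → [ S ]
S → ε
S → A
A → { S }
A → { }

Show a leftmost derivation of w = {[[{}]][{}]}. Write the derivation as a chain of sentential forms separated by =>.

S => A   [S → A]
A => {S}   [A → { S }]
{S} => {SS}   [S → S S]
{SS} => {[S]S}   [S → [ S ]]
{[S]S} => {[[S]]S}   [S → [ S ]]
{[[S]]S} => {[[A]]S}   [S → A]
{[[A]]S} => {[[{}]]S}   [A → { }]
{[[{}]]S} => {[[{}]][S]}   [S → [ S ]]
{[[{}]][S]} => {[[{}]][A]}   [S → A]
{[[{}]][A]} => {[[{}]][{}]}   [A → { }]

S => A => {S} => {SS} => {[S]S} => {[[S]]S} => {[[A]]S} => {[[{}]]S} => {[[{}]][S]} => {[[{}]][A]} => {[[{}]][{}]}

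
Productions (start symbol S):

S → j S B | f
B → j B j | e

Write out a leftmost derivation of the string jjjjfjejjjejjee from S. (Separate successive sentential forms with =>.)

S => jSB => jjSBB => jjjSBBB => jjjjSBBBB => jjjjfBBBB => jjjjfjBjBBB => jjjjfjejBBB => jjjjfjejjBjBB => jjjjfjejjjBjjBB => jjjjfjejjjejjBB => jjjjfjejjjejjeB => jjjjfjejjjejjee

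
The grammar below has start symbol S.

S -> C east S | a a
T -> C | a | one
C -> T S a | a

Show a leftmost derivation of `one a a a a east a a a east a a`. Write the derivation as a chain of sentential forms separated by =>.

S => C east S => T S a east S => one S a east S => one C east S a east S => one T S a east S a east S => one C S a east S a east S => one a S a east S a east S => one a a a a east S a east S => one a a a a east a a a east S => one a a a a east a a a east a a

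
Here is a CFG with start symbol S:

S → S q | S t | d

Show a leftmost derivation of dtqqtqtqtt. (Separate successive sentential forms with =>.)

S=>St=>Stt=>Sqtt=>Stqtt=>Sqtqtt=>Stqtqtt=>Sqtqtqtt=>Sqqtqtqtt=>Stqqtqtqtt=>dtqqtqtqtt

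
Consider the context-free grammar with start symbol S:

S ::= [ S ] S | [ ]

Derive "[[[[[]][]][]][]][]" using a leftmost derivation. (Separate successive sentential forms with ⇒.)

S ⇒ [S]S ⇒ [[S]S]S ⇒ [[[S]S]S]S ⇒ [[[[S]S]S]S]S ⇒ [[[[[]]S]S]S]S ⇒ [[[[[]][]]S]S]S ⇒ [[[[[]][]][]]S]S ⇒ [[[[[]][]][]][]]S ⇒ [[[[[]][]][]][]][]

S ⇒ [S]S   [S ::= [ S ] S]
[S]S ⇒ [[S]S]S   [S ::= [ S ] S]
[[S]S]S ⇒ [[[S]S]S]S   [S ::= [ S ] S]
[[[S]S]S]S ⇒ [[[[S]S]S]S]S   [S ::= [ S ] S]
[[[[S]S]S]S]S ⇒ [[[[[]]S]S]S]S   [S ::= [ ]]
[[[[[]]S]S]S]S ⇒ [[[[[]][]]S]S]S   [S ::= [ ]]
[[[[[]][]]S]S]S ⇒ [[[[[]][]][]]S]S   [S ::= [ ]]
[[[[[]][]][]]S]S ⇒ [[[[[]][]][]][]]S   [S ::= [ ]]
[[[[[]][]][]][]]S ⇒ [[[[[]][]][]][]][]   [S ::= [ ]]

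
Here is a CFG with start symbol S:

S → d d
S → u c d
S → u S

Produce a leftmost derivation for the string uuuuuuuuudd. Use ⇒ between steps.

S ⇒ uS ⇒ uuS ⇒ uuuS ⇒ uuuuS ⇒ uuuuuS ⇒ uuuuuuS ⇒ uuuuuuuS ⇒ uuuuuuuuS ⇒ uuuuuuuuuS ⇒ uuuuuuuuudd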